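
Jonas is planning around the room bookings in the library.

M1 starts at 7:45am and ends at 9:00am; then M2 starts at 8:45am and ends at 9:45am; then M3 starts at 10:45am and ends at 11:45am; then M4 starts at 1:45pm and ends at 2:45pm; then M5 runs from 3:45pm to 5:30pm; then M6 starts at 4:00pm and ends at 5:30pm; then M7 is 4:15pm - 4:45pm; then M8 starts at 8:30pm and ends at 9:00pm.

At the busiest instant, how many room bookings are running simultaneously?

3

Walk through starts and ends in time order (an end at T is processed before a start at T):
7:45am start M1 → 1
8:45am start M2 → 2
9:00am end M1 → 1
9:45am end M2 → 0
10:45am start M3 → 1
11:45am end M3 → 0
1:45pm start M4 → 1
2:45pm end M4 → 0
3:45pm start M5 → 1
4:00pm start M6 → 2
4:15pm start M7 → 3
4:45pm end M7 → 2
5:30pm end M5 → 1
5:30pm end M6 → 0
8:30pm start M8 → 1
9:00pm end M8 → 0
Peak is 3, at 4:15pm (M5, M6, M7).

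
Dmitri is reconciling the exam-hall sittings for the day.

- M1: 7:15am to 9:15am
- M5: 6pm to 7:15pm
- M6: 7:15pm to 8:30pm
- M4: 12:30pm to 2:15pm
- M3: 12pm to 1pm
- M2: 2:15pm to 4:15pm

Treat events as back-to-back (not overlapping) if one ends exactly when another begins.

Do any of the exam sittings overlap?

Check each pair: they overlap iff neither finishes before the other starts.
Sorted by start: M1, M3, M4, M2, M5, M6.
M3 starts after M1 ends; M1 is clear from here.
M4 starts before M3 ends → M3 and M4 overlap.
That's a conflict, so the schedule is not conflict-free.

Yes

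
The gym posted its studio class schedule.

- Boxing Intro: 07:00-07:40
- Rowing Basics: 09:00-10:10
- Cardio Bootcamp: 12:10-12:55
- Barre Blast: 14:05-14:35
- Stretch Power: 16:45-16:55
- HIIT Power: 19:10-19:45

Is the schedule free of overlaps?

Yes

Sorted by start: Boxing Intro, Rowing Basics, Cardio Bootcamp, Barre Blast, Stretch Power, HIIT Power.
Rowing Basics starts after Boxing Intro ends, so Boxing Intro has no further overlaps.
Cardio Bootcamp starts after Rowing Basics ends, so Rowing Basics has no further overlaps.
Barre Blast starts after Cardio Bootcamp ends, so Cardio Bootcamp has no further overlaps.
Stretch Power starts after Barre Blast ends, so Barre Blast has no further overlaps.
HIIT Power starts after Stretch Power ends.
Every pair is clear; the schedule has no overlaps.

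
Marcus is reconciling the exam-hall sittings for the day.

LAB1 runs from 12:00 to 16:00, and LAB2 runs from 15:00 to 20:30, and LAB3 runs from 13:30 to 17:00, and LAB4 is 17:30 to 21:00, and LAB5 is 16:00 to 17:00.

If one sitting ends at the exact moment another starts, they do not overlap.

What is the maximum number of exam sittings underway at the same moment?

Sweep the timeline, counting +1 at each start and −1 at each end (ends before starts at a tie):
12:00 start LAB1 → 1
13:30 start LAB3 → 2
15:00 start LAB2 → 3
16:00 end LAB1 → 2
16:00 start LAB5 → 3
17:00 end LAB3 → 2
17:00 end LAB5 → 1
17:30 start LAB4 → 2
20:30 end LAB2 → 1
21:00 end LAB4 → 0
Peak is 3, at 15:00 (LAB1, LAB2, LAB3).

3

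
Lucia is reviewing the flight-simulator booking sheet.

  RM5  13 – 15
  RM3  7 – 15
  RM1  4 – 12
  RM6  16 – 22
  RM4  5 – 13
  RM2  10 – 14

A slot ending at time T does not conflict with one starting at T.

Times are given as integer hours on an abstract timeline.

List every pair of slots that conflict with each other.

Check each pair: they overlap iff neither finishes before the other starts.
Sorted by start: RM1, RM4, RM3, RM2, RM5, RM6.
RM4 starts before RM1 ends → RM1 and RM4 overlap.
RM3 starts before RM1 ends → RM1 and RM3 overlap.
RM2 starts before RM1 ends → RM1 and RM2 overlap.
RM5 starts after RM1 ends — done with RM1.
RM3 starts before RM4 ends → RM4 and RM3 overlap.
RM2 starts before RM4 ends → RM4 and RM2 overlap.
RM5 starts exactly when RM4 ends (back-to-back, no overlap) — done with RM4.
RM2 starts before RM3 ends → RM3 and RM2 overlap.
RM5 starts before RM3 ends → RM3 and RM5 overlap.
RM6 starts after RM3 ends.
RM5 starts before RM2 ends → RM2 and RM5 overlap.
RM6 starts after RM2 ends.
RM6 starts after RM5 ends.

RM1 & RM2, RM1 & RM3, RM1 & RM4, RM2 & RM3, RM2 & RM4, RM2 & RM5, RM3 & RM4, RM3 & RM5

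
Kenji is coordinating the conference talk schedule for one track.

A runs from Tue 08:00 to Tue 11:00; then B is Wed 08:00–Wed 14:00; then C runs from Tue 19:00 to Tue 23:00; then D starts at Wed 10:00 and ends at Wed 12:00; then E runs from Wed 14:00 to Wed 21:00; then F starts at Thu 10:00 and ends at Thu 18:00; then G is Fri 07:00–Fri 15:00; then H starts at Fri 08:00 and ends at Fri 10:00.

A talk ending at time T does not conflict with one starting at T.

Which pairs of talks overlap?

B & D, G & H

Two intervals overlap when each starts before the other ends.
Sorted by start: A, C, B, D, E, F, G, H.
C starts after A ends, so A has no further overlaps.
B starts after C ends, so C has no further overlaps.
D starts before B ends → B and D overlap.
E starts exactly when B ends (back-to-back, no overlap), so B has no further overlaps.
E starts after D ends, so D has no further overlaps.
F starts after E ends, so E has no further overlaps.
G starts after F ends, so F has no further overlaps.
H starts before G ends → G and H overlap.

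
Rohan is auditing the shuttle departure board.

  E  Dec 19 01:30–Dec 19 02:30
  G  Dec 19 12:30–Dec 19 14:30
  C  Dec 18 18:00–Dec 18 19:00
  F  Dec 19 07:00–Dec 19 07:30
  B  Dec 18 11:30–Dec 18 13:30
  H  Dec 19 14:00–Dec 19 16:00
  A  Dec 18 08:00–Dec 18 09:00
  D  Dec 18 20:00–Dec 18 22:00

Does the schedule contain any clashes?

Sorted by start: A, B, C, D, E, F, G, H.
B starts after A ends, so nothing later overlaps A either.
C starts after B ends, so nothing later overlaps B either.
D starts after C ends, so nothing later overlaps C either.
E starts after D ends, so nothing later overlaps D either.
F starts after E ends, so nothing later overlaps E either.
G starts after F ends, so nothing later overlaps F either.
H starts before G ends → G and H overlap.
That's a conflict, so the schedule is not conflict-free.

Yes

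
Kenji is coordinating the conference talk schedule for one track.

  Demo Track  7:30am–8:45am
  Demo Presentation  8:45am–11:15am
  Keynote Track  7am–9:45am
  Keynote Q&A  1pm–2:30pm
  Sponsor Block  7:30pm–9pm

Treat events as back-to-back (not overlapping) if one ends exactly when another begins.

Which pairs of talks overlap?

Demo Presentation & Keynote Track, Demo Track & Keynote Track

Sorted by start: Keynote Track, Demo Track, Demo Presentation, Keynote Q&A, Sponsor Block.
Demo Track starts before Keynote Track ends → Keynote Track and Demo Track overlap.
Demo Presentation starts before Keynote Track ends → Keynote Track and Demo Presentation overlap.
Keynote Q&A starts after Keynote Track ends, so Keynote Track has no further overlaps.
Demo Presentation starts exactly when Demo Track ends (back-to-back, no overlap), so Demo Track has no further overlaps.
Keynote Q&A starts after Demo Presentation ends, so Demo Presentation has no further overlaps.
Sponsor Block starts after Keynote Q&A ends.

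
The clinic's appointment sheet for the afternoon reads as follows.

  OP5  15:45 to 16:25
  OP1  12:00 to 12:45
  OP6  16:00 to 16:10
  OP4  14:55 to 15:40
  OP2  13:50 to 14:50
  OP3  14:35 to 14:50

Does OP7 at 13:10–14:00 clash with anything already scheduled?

OP1: ends 12:45 at or before OP7 starts 13:10 → clear.
OP2: starts 13:50 before OP7 ends 14:00, and ends 14:50 after OP7 starts 13:10 → overlap.
OP3: starts 14:35 at or after OP7 ends 14:00 → clear.
OP4: starts 14:55 at or after OP7 ends 14:00 → clear.
OP5: starts 15:45 at or after OP7 ends 14:00 → clear.
OP6: starts 16:00 at or after OP7 ends 14:00 → clear.
OP7 overlaps OP2.

Yes — it overlaps OP2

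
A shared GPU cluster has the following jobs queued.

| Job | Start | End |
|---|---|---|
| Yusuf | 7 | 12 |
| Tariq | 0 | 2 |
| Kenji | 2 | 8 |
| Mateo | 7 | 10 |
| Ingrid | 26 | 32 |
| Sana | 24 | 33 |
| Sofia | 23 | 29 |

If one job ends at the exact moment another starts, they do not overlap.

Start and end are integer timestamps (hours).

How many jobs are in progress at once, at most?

Sort all start/end points and keep a running count:
0 start Tariq → 1
2 end Tariq → 0
2 start Kenji → 1
7 start Mateo → 2
7 start Yusuf → 3
8 end Kenji → 2
10 end Mateo → 1
12 end Yusuf → 0
23 start Sofia → 1
24 start Sana → 2
26 start Ingrid → 3
29 end Sofia → 2
32 end Ingrid → 1
33 end Sana → 0
Peak is 3, at 7 (Kenji, Mateo, Yusuf).

3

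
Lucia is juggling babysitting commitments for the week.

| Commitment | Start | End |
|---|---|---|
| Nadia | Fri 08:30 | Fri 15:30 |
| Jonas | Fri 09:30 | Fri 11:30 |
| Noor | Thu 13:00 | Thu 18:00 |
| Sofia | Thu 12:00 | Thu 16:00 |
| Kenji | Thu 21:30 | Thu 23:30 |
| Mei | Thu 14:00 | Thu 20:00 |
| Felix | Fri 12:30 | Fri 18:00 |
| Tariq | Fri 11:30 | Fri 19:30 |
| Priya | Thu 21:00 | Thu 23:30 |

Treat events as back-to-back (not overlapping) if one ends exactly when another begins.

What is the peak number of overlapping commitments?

Walk through starts and ends in time order (an end at T is processed before a start at T):
Thu 12:00 start Sofia → 1
Thu 13:00 start Noor → 2
Thu 14:00 start Mei → 3
Thu 16:00 end Sofia → 2
Thu 18:00 end Noor → 1
Thu 20:00 end Mei → 0
Thu 21:00 start Priya → 1
Thu 21:30 start Kenji → 2
Thu 23:30 end Kenji → 1
Thu 23:30 end Priya → 0
Fri 08:30 start Nadia → 1
Fri 09:30 start Jonas → 2
Fri 11:30 end Jonas → 1
Fri 11:30 start Tariq → 2
Fri 12:30 start Felix → 3
Fri 15:30 end Nadia → 2
Fri 18:00 end Felix → 1
Fri 19:30 end Tariq → 0
Peak is 3, at Thu 14:00 (Mei, Noor, Sofia).

3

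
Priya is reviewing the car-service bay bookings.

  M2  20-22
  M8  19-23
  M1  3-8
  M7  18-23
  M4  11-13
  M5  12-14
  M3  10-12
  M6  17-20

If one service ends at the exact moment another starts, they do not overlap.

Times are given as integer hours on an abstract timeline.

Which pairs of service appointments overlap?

Sorted by start: M1, M3, M4, M5, M6, M7, M8, M2.
M3 starts after M1 ends, so M1 has no further overlaps.
M4 starts before M3 ends → M3 and M4 overlap.
M5 starts exactly when M3 ends (back-to-back, no overlap), so M3 has no further overlaps.
M5 starts before M4 ends → M4 and M5 overlap.
M6 starts after M4 ends, so M4 has no further overlaps.
M6 starts after M5 ends, so M5 has no further overlaps.
M7 starts before M6 ends → M6 and M7 overlap.
M8 starts before M6 ends → M6 and M8 overlap.
M2 starts exactly when M6 ends (back-to-back, no overlap).
M8 starts before M7 ends → M7 and M8 overlap.
M2 starts before M7 ends → M7 and M2 overlap.
M2 starts before M8 ends → M8 and M2 overlap.

M2 & M7, M2 & M8, M3 & M4, M4 & M5, M6 & M7, M6 & M8, M7 & M8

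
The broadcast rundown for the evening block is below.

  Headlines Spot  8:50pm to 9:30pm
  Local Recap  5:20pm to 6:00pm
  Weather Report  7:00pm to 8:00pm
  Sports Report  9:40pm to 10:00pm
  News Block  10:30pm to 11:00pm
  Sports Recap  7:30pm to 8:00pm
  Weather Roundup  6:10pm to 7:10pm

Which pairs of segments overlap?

Sports Recap & Weather Report, Weather Report & Weather Roundup

Two intervals overlap when each starts before the other ends.
Sorted by start: Local Recap, Weather Roundup, Weather Report, Sports Recap, Headlines Spot, Sports Report, News Block.
Weather Roundup starts after Local Recap ends; Local Recap is clear from here.
Weather Report starts before Weather Roundup ends → Weather Roundup and Weather Report overlap.
Sports Recap starts after Weather Roundup ends; Weather Roundup is clear from here.
Sports Recap starts before Weather Report ends → Weather Report and Sports Recap overlap.
Headlines Spot starts after Weather Report ends; Weather Report is clear from here.
Headlines Spot starts after Sports Recap ends; Sports Recap is clear from here.
Sports Report starts after Headlines Spot ends; Headlines Spot is clear from here.
News Block starts after Sports Report ends.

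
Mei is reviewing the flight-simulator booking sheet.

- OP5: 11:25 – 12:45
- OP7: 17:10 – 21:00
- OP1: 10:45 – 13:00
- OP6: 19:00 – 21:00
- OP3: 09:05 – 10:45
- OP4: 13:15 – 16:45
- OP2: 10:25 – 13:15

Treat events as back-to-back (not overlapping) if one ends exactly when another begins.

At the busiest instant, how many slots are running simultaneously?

Sort all start/end points and keep a running count:
09:05 start OP3 → 1
10:25 start OP2 → 2
10:45 end OP3 → 1
10:45 start OP1 → 2
11:25 start OP5 → 3
12:45 end OP5 → 2
13:00 end OP1 → 1
13:15 end OP2 → 0
13:15 start OP4 → 1
16:45 end OP4 → 0
17:10 start OP7 → 1
19:00 start OP6 → 2
21:00 end OP6 → 1
21:00 end OP7 → 0
Peak is 3, at 11:25 (OP1, OP2, OP5).

3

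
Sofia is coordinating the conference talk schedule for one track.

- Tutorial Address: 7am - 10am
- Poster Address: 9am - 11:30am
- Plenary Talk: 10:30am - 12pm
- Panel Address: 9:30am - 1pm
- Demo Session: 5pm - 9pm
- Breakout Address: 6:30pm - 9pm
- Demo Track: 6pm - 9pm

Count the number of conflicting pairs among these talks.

Two intervals overlap when each starts before the other ends.
Sorted by start: Tutorial Address, Poster Address, Panel Address, Plenary Talk, Demo Session, Demo Track, Breakout Address.
Poster Address starts before Tutorial Address ends → Tutorial Address and Poster Address overlap.
Panel Address starts before Tutorial Address ends → Tutorial Address and Panel Address overlap.
Plenary Talk starts after Tutorial Address ends — done with Tutorial Address.
Panel Address starts before Poster Address ends → Poster Address and Panel Address overlap.
Plenary Talk starts before Poster Address ends → Poster Address and Plenary Talk overlap.
Demo Session starts after Poster Address ends — done with Poster Address.
Plenary Talk starts before Panel Address ends → Panel Address and Plenary Talk overlap.
Demo Session starts after Panel Address ends — done with Panel Address.
Demo Session starts after Plenary Talk ends — done with Plenary Talk.
Demo Track starts before Demo Session ends → Demo Session and Demo Track overlap.
Breakout Address starts before Demo Session ends → Demo Session and Breakout Address overlap.
Breakout Address starts before Demo Track ends → Demo Track and Breakout Address overlap.
Overlapping pairs: Breakout Address & Demo Session, Breakout Address & Demo Track, Demo Session & Demo Track, Panel Address & Plenary Talk, Panel Address & Poster Address, Panel Address & Tutorial Address, Plenary Talk & Poster Address, Poster Address & Tutorial Address — 8 in total.

8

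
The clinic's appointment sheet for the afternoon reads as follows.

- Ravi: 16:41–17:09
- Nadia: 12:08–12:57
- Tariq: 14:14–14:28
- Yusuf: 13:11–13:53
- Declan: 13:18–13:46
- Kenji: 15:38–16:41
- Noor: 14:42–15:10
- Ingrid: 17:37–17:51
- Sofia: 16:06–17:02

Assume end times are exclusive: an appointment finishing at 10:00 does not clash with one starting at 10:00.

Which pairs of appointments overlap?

Declan & Yusuf, Kenji & Sofia, Ravi & Sofia

Sorted by start: Nadia, Yusuf, Declan, Tariq, Noor, Kenji, Sofia, Ravi, Ingrid.
Yusuf starts after Nadia ends, so Nadia has no further overlaps.
Declan starts before Yusuf ends → Yusuf and Declan overlap.
Tariq starts after Yusuf ends, so Yusuf has no further overlaps.
Tariq starts after Declan ends, so Declan has no further overlaps.
Noor starts after Tariq ends, so Tariq has no further overlaps.
Kenji starts after Noor ends, so Noor has no further overlaps.
Sofia starts before Kenji ends → Kenji and Sofia overlap.
Ravi starts exactly when Kenji ends (back-to-back, no overlap), so Kenji has no further overlaps.
Ravi starts before Sofia ends → Sofia and Ravi overlap.
Ingrid starts after Sofia ends.
Ingrid starts after Ravi ends.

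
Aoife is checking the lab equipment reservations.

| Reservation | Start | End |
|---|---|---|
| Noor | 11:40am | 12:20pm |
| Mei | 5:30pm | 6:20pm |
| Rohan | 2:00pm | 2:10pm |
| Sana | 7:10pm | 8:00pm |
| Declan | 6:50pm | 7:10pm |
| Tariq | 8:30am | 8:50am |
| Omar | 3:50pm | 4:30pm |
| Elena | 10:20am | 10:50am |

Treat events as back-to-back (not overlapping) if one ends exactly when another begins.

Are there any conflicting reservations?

Sorted by start: Tariq, Elena, Noor, Rohan, Omar, Mei, Declan, Sana.
Elena starts after Tariq ends, so nothing later overlaps Tariq either.
Noor starts after Elena ends, so nothing later overlaps Elena either.
Rohan starts after Noor ends, so nothing later overlaps Noor either.
Omar starts after Rohan ends, so nothing later overlaps Rohan either.
Mei starts after Omar ends, so nothing later overlaps Omar either.
Declan starts after Mei ends, so nothing later overlaps Mei either.
Sana starts exactly when Declan ends (back-to-back, no overlap).
Every pair is clear; the schedule has no overlaps.

No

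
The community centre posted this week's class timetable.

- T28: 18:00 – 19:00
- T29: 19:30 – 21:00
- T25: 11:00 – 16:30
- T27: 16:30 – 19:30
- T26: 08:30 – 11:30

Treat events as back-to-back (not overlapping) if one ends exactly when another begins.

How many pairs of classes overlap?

2

Sorted by start: T26, T25, T27, T28, T29.
T25 starts before T26 ends → T26 and T25 overlap.
T27 starts after T26 ends — done with T26.
T27 starts exactly when T25 ends (back-to-back, no overlap) — done with T25.
T28 starts before T27 ends → T27 and T28 overlap.
T29 starts exactly when T27 ends (back-to-back, no overlap).
T29 starts after T28 ends.
Overlapping pairs: T25 & T26, T27 & T28 — 2 in total.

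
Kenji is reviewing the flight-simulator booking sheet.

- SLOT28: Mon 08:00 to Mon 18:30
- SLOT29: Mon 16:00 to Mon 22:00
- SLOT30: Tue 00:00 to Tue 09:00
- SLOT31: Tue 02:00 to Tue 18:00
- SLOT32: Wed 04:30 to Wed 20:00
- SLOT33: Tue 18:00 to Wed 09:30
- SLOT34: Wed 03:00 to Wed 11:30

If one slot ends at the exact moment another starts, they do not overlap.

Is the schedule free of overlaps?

Sorted by start: SLOT28, SLOT29, SLOT30, SLOT31, SLOT33, SLOT34, SLOT32.
SLOT29 starts before SLOT28 ends → SLOT28 and SLOT29 overlap.
That's a conflict, so the schedule is not conflict-free.

No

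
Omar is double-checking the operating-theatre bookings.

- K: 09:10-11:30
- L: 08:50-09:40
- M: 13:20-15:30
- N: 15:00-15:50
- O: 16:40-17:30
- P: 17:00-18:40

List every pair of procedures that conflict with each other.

K & L, M & N, O & P

Check each pair: they overlap iff neither finishes before the other starts.
Sorted by start: L, K, M, N, O, P.
K starts before L ends → L and K overlap.
M starts after L ends, so L has no further overlaps.
M starts after K ends, so K has no further overlaps.
N starts before M ends → M and N overlap.
O starts after M ends, so M has no further overlaps.
O starts after N ends, so N has no further overlaps.
P starts before O ends → O and P overlap.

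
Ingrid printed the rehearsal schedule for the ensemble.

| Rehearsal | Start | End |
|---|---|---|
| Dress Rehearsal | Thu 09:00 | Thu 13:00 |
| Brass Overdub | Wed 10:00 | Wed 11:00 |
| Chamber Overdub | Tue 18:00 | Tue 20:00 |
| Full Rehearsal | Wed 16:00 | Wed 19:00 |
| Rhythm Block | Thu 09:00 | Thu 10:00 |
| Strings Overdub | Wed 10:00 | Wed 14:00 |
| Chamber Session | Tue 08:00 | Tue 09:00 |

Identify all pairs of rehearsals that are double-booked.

Brass Overdub & Strings Overdub, Dress Rehearsal & Rhythm Block

Sorted by start: Chamber Session, Chamber Overdub, Strings Overdub, Brass Overdub, Full Rehearsal, Rhythm Block, Dress Rehearsal.
Chamber Overdub starts after Chamber Session ends, so Chamber Session has no further overlaps.
Strings Overdub starts after Chamber Overdub ends, so Chamber Overdub has no further overlaps.
Brass Overdub starts before Strings Overdub ends → Strings Overdub and Brass Overdub overlap.
Full Rehearsal starts after Strings Overdub ends, so Strings Overdub has no further overlaps.
Full Rehearsal starts after Brass Overdub ends, so Brass Overdub has no further overlaps.
Rhythm Block starts after Full Rehearsal ends, so Full Rehearsal has no further overlaps.
Dress Rehearsal starts before Rhythm Block ends → Rhythm Block and Dress Rehearsal overlap.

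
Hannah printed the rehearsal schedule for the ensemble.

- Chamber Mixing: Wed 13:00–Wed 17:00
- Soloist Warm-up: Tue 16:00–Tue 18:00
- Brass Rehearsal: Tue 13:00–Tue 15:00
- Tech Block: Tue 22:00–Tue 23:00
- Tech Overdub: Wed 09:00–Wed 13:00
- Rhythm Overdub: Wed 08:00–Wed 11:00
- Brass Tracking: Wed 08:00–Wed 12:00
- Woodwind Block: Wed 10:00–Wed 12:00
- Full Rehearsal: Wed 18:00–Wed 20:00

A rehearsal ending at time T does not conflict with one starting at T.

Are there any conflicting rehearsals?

Yes

Two intervals overlap when each starts before the other ends.
Sorted by start: Brass Rehearsal, Soloist Warm-up, Tech Block, Rhythm Overdub, Brass Tracking, Tech Overdub, Woodwind Block, Chamber Mixing, Full Rehearsal.
Soloist Warm-up starts after Brass Rehearsal ends; Brass Rehearsal is clear from here.
Tech Block starts after Soloist Warm-up ends; Soloist Warm-up is clear from here.
Rhythm Overdub starts after Tech Block ends; Tech Block is clear from here.
Brass Tracking starts before Rhythm Overdub ends → Rhythm Overdub and Brass Tracking overlap.
That's a conflict, so the schedule is not conflict-free.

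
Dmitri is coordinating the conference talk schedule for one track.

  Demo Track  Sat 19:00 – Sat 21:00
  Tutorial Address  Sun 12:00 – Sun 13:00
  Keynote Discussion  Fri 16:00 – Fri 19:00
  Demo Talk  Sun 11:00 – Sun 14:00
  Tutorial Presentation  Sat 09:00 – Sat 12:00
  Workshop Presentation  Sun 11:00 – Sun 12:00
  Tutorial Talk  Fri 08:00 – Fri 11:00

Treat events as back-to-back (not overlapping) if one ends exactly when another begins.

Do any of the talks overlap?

Yes

Check each pair: they overlap iff neither finishes before the other starts.
Sorted by start: Tutorial Talk, Keynote Discussion, Tutorial Presentation, Demo Track, Demo Talk, Workshop Presentation, Tutorial Address.
Keynote Discussion starts after Tutorial Talk ends, so nothing later overlaps Tutorial Talk either.
Tutorial Presentation starts after Keynote Discussion ends, so nothing later overlaps Keynote Discussion either.
Demo Track starts after Tutorial Presentation ends, so nothing later overlaps Tutorial Presentation either.
Demo Talk starts after Demo Track ends, so nothing later overlaps Demo Track either.
Workshop Presentation starts before Demo Talk ends → Demo Talk and Workshop Presentation overlap.
That's a conflict, so the schedule is not conflict-free.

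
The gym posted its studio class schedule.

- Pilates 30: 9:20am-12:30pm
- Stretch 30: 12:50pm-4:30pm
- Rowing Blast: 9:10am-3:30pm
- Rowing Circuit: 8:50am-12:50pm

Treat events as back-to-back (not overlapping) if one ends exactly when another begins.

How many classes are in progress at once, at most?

Walk through starts and ends in time order (an end at T is processed before a start at T):
8:50am start Rowing Circuit → 1
9:10am start Rowing Blast → 2
9:20am start Pilates 30 → 3
12:30pm end Pilates 30 → 2
12:50pm end Rowing Circuit → 1
12:50pm start Stretch 30 → 2
3:30pm end Rowing Blast → 1
4:30pm end Stretch 30 → 0
Peak is 3, at 9:20am (Pilates 30, Rowing Blast, Rowing Circuit).

3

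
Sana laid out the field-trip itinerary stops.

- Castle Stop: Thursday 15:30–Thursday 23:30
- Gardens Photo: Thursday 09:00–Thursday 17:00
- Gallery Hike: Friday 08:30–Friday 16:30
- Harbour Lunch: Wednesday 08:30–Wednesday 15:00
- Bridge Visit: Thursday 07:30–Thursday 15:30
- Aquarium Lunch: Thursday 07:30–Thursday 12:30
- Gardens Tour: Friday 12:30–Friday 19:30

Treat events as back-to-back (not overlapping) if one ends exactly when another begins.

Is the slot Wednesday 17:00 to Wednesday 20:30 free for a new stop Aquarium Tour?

Harbour Lunch: ends Wednesday 15:00 at or before Aquarium Tour starts Wednesday 17:00 → clear.
Bridge Visit: starts Thursday 07:30 at or after Aquarium Tour ends Wednesday 20:30 → clear.
Aquarium Lunch: starts Thursday 07:30 at or after Aquarium Tour ends Wednesday 20:30 → clear.
Gardens Photo: starts Thursday 09:00 at or after Aquarium Tour ends Wednesday 20:30 → clear.
Castle Stop: starts Thursday 15:30 at or after Aquarium Tour ends Wednesday 20:30 → clear.
Gallery Hike: starts Friday 08:30 at or after Aquarium Tour ends Wednesday 20:30 → clear.
Gardens Tour: starts Friday 12:30 at or after Aquarium Tour ends Wednesday 20:30 → clear.

Yes — the slot is free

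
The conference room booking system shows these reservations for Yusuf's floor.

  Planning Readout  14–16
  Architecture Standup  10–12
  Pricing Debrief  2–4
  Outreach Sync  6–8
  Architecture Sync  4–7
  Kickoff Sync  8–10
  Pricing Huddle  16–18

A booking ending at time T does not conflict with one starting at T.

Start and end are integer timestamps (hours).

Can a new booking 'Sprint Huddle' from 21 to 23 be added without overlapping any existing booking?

Yes — the slot is free

Pricing Debrief: ends 4 at or before Sprint Huddle starts 21 → clear.
Architecture Sync: ends 7 at or before Sprint Huddle starts 21 → clear.
Outreach Sync: ends 8 at or before Sprint Huddle starts 21 → clear.
Kickoff Sync: ends 10 at or before Sprint Huddle starts 21 → clear.
Architecture Standup: ends 12 at or before Sprint Huddle starts 21 → clear.
Planning Readout: ends 16 at or before Sprint Huddle starts 21 → clear.
Pricing Huddle: ends 18 at or before Sprint Huddle starts 21 → clear.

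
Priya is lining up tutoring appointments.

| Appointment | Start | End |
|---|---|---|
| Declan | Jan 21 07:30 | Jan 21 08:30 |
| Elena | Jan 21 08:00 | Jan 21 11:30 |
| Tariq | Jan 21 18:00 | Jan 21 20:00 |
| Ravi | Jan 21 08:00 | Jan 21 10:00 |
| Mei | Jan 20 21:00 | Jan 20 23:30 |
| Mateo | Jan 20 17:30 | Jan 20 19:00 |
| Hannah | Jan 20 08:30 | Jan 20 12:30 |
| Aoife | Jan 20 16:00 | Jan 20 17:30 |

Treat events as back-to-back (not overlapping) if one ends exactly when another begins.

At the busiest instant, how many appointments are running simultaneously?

3

Sort all start/end points and keep a running count:
Jan 20 08:30 start Hannah → 1
Jan 20 12:30 end Hannah → 0
Jan 20 16:00 start Aoife → 1
Jan 20 17:30 end Aoife → 0
Jan 20 17:30 start Mateo → 1
Jan 20 19:00 end Mateo → 0
Jan 20 21:00 start Mei → 1
Jan 20 23:30 end Mei → 0
Jan 21 07:30 start Declan → 1
Jan 21 08:00 start Elena → 2
Jan 21 08:00 start Ravi → 3
Jan 21 08:30 end Declan → 2
Jan 21 10:00 end Ravi → 1
Jan 21 11:30 end Elena → 0
Jan 21 18:00 start Tariq → 1
Jan 21 20:00 end Tariq → 0
Peak is 3, at Jan 21 08:00 (Declan, Elena, Ravi).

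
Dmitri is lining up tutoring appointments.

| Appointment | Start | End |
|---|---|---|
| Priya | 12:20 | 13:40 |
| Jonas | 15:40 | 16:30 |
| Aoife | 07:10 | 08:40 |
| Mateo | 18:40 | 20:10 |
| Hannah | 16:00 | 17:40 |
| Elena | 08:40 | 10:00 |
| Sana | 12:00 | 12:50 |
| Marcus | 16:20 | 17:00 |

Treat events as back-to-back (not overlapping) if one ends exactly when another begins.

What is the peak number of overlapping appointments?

3

Sort all start/end points and keep a running count:
07:10 start Aoife → 1
08:40 end Aoife → 0
08:40 start Elena → 1
10:00 end Elena → 0
12:00 start Sana → 1
12:20 start Priya → 2
12:50 end Sana → 1
13:40 end Priya → 0
15:40 start Jonas → 1
16:00 start Hannah → 2
16:20 start Marcus → 3
16:30 end Jonas → 2
17:00 end Marcus → 1
17:40 end Hannah → 0
18:40 start Mateo → 1
20:10 end Mateo → 0
Peak is 3, at 16:20 (Hannah, Jonas, Marcus).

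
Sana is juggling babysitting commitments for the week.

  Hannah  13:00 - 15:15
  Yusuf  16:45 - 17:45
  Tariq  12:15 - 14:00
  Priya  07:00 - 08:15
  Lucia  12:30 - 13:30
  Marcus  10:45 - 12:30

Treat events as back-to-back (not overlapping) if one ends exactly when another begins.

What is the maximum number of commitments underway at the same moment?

Walk through starts and ends in time order (an end at T is processed before a start at T):
07:00 start Priya → 1
08:15 end Priya → 0
10:45 start Marcus → 1
12:15 start Tariq → 2
12:30 end Marcus → 1
12:30 start Lucia → 2
13:00 start Hannah → 3
13:30 end Lucia → 2
14:00 end Tariq → 1
15:15 end Hannah → 0
16:45 start Yusuf → 1
17:45 end Yusuf → 0
Peak is 3, at 13:00 (Hannah, Lucia, Tariq).

3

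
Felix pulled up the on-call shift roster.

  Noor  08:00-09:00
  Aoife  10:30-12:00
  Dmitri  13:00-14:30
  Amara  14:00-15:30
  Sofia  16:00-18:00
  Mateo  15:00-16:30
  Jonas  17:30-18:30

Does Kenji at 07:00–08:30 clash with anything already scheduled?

Yes — it overlaps Noor

Noor: starts 08:00 before Kenji ends 08:30, and ends 09:00 after Kenji starts 07:00 → overlap.
Aoife: starts 10:30 at or after Kenji ends 08:30 → clear.
Dmitri: starts 13:00 at or after Kenji ends 08:30 → clear.
Amara: starts 14:00 at or after Kenji ends 08:30 → clear.
Mateo: starts 15:00 at or after Kenji ends 08:30 → clear.
Sofia: starts 16:00 at or after Kenji ends 08:30 → clear.
Jonas: starts 17:30 at or after Kenji ends 08:30 → clear.
Kenji overlaps Noor.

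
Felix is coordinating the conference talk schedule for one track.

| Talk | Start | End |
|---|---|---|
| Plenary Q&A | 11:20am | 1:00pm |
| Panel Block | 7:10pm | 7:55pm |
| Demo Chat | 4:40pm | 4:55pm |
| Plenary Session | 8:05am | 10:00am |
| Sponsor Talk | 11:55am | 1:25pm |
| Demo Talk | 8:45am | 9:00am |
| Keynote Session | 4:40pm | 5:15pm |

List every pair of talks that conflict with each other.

Demo Chat & Keynote Session, Demo Talk & Plenary Session, Plenary Q&A & Sponsor Talk

Check each pair: they overlap iff neither finishes before the other starts.
Sorted by start: Plenary Session, Demo Talk, Plenary Q&A, Sponsor Talk, Keynote Session, Demo Chat, Panel Block.
Demo Talk starts before Plenary Session ends → Plenary Session and Demo Talk overlap.
Plenary Q&A starts after Plenary Session ends; Plenary Session is clear from here.
Plenary Q&A starts after Demo Talk ends; Demo Talk is clear from here.
Sponsor Talk starts before Plenary Q&A ends → Plenary Q&A and Sponsor Talk overlap.
Keynote Session starts after Plenary Q&A ends; Plenary Q&A is clear from here.
Keynote Session starts after Sponsor Talk ends; Sponsor Talk is clear from here.
Demo Chat starts before Keynote Session ends → Keynote Session and Demo Chat overlap.
Panel Block starts after Keynote Session ends.
Panel Block starts after Demo Chat ends.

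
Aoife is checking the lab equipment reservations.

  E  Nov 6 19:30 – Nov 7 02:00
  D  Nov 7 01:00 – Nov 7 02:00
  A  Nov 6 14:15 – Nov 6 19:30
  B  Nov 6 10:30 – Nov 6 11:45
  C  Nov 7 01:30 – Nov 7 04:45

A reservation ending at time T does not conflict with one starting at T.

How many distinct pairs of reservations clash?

Sorted by start: B, A, E, D, C.
A starts after B ends — done with B.
E starts exactly when A ends (back-to-back, no overlap) — done with A.
D starts before E ends → E and D overlap.
C starts before E ends → E and C overlap.
C starts before D ends → D and C overlap.
Overlapping pairs: C & D, C & E, D & E — 3 in total.

3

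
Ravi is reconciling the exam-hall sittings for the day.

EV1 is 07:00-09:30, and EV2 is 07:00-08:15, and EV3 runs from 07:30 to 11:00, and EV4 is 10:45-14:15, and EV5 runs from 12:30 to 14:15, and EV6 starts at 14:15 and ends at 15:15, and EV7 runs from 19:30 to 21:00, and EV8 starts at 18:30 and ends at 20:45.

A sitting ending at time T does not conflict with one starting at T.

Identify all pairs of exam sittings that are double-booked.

Sorted by start: EV1, EV2, EV3, EV4, EV5, EV6, EV8, EV7.
EV2 starts before EV1 ends → EV1 and EV2 overlap.
EV3 starts before EV1 ends → EV1 and EV3 overlap.
EV4 starts after EV1 ends, so nothing later overlaps EV1 either.
EV3 starts before EV2 ends → EV2 and EV3 overlap.
EV4 starts after EV2 ends, so nothing later overlaps EV2 either.
EV4 starts before EV3 ends → EV3 and EV4 overlap.
EV5 starts after EV3 ends, so nothing later overlaps EV3 either.
EV5 starts before EV4 ends → EV4 and EV5 overlap.
EV6 starts exactly when EV4 ends (back-to-back, no overlap), so nothing later overlaps EV4 either.
EV6 starts exactly when EV5 ends (back-to-back, no overlap), so nothing later overlaps EV5 either.
EV8 starts after EV6 ends, so nothing later overlaps EV6 either.
EV7 starts before EV8 ends → EV8 and EV7 overlap.

EV1 & EV2, EV1 & EV3, EV2 & EV3, EV3 & EV4, EV4 & EV5, EV7 & EV8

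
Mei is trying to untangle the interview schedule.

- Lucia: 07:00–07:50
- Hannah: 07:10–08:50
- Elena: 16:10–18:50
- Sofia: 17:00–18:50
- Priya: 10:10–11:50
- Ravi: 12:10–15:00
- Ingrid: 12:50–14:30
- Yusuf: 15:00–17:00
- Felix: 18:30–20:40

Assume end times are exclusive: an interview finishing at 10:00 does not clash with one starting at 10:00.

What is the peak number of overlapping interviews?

Walk through starts and ends in time order (an end at T is processed before a start at T):
07:00 start Lucia → 1
07:10 start Hannah → 2
07:50 end Lucia → 1
08:50 end Hannah → 0
10:10 start Priya → 1
11:50 end Priya → 0
12:10 start Ravi → 1
12:50 start Ingrid → 2
14:30 end Ingrid → 1
15:00 end Ravi → 0
15:00 start Yusuf → 1
16:10 start Elena → 2
17:00 end Yusuf → 1
17:00 start Sofia → 2
18:30 start Felix → 3
18:50 end Elena → 2
18:50 end Sofia → 1
20:40 end Felix → 0
Peak is 3, at 18:30 (Elena, Felix, Sofia).

3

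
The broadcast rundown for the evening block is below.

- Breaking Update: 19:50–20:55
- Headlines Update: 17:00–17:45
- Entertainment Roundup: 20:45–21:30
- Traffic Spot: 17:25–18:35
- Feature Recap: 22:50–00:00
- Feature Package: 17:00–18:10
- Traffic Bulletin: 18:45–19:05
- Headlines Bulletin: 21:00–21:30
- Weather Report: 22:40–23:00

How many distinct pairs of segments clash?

6

Check each pair: they overlap iff neither finishes before the other starts.
Sorted by start: Headlines Update, Feature Package, Traffic Spot, Traffic Bulletin, Breaking Update, Entertainment Roundup, Headlines Bulletin, Weather Report, Feature Recap.
Feature Package starts before Headlines Update ends → Headlines Update and Feature Package overlap.
Traffic Spot starts before Headlines Update ends → Headlines Update and Traffic Spot overlap.
Traffic Bulletin starts after Headlines Update ends, so Headlines Update has no further overlaps.
Traffic Spot starts before Feature Package ends → Feature Package and Traffic Spot overlap.
Traffic Bulletin starts after Feature Package ends, so Feature Package has no further overlaps.
Traffic Bulletin starts after Traffic Spot ends, so Traffic Spot has no further overlaps.
Breaking Update starts after Traffic Bulletin ends, so Traffic Bulletin has no further overlaps.
Entertainment Roundup starts before Breaking Update ends → Breaking Update and Entertainment Roundup overlap.
Headlines Bulletin starts after Breaking Update ends, so Breaking Update has no further overlaps.
Headlines Bulletin starts before Entertainment Roundup ends → Entertainment Roundup and Headlines Bulletin overlap.
Weather Report starts after Entertainment Roundup ends, so Entertainment Roundup has no further overlaps.
Weather Report starts after Headlines Bulletin ends, so Headlines Bulletin has no further overlaps.
Feature Recap starts before Weather Report ends → Weather Report and Feature Recap overlap.
Overlapping pairs: Breaking Update & Entertainment Roundup, Entertainment Roundup & Headlines Bulletin, Feature Package & Headlines Update, Feature Package & Traffic Spot, Feature Recap & Weather Report, Headlines Update & Traffic Spot — 6 in total.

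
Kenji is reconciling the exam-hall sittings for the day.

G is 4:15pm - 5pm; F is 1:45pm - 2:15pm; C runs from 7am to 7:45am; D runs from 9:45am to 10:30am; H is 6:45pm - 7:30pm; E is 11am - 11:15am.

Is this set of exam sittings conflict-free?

Sorted by start: C, D, E, F, G, H.
D starts after C ends, so nothing later overlaps C either.
E starts after D ends, so nothing later overlaps D either.
F starts after E ends, so nothing later overlaps E either.
G starts after F ends, so nothing later overlaps F either.
H starts after G ends.
Every pair is clear; the schedule has no overlaps.

Yes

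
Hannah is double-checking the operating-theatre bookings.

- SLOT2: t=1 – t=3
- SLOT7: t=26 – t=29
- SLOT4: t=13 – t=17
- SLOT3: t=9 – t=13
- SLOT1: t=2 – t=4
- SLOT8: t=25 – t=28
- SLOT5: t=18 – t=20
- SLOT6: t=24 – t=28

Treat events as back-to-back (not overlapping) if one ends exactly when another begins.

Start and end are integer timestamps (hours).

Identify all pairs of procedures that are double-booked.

SLOT1 & SLOT2, SLOT6 & SLOT7, SLOT6 & SLOT8, SLOT7 & SLOT8

Sorted by start: SLOT2, SLOT1, SLOT3, SLOT4, SLOT5, SLOT6, SLOT8, SLOT7.
SLOT1 starts before SLOT2 ends → SLOT2 and SLOT1 overlap.
SLOT3 starts after SLOT2 ends; SLOT2 is clear from here.
SLOT3 starts after SLOT1 ends; SLOT1 is clear from here.
SLOT4 starts exactly when SLOT3 ends (back-to-back, no overlap); SLOT3 is clear from here.
SLOT5 starts after SLOT4 ends; SLOT4 is clear from here.
SLOT6 starts after SLOT5 ends; SLOT5 is clear from here.
SLOT8 starts before SLOT6 ends → SLOT6 and SLOT8 overlap.
SLOT7 starts before SLOT6 ends → SLOT6 and SLOT7 overlap.
SLOT7 starts before SLOT8 ends → SLOT8 and SLOT7 overlap.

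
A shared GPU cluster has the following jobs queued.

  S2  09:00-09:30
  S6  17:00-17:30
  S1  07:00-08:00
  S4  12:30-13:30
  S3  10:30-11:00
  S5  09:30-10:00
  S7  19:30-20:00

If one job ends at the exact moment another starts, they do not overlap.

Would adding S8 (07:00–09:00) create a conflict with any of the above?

S1: starts 07:00 before S8 ends 09:00, and ends 08:00 after S8 starts 07:00 → overlap.
S2: starts 09:00 at or after S8 ends 09:00 → clear.
S5: starts 09:30 at or after S8 ends 09:00 → clear.
S3: starts 10:30 at or after S8 ends 09:00 → clear.
S4: starts 12:30 at or after S8 ends 09:00 → clear.
S6: starts 17:00 at or after S8 ends 09:00 → clear.
S7: starts 19:30 at or after S8 ends 09:00 → clear.
S8 overlaps S1.

Yes — it overlaps S1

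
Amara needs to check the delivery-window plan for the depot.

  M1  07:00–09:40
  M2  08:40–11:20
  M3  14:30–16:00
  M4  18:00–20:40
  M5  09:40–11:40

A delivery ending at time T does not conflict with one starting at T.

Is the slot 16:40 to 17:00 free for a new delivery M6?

M1: ends 09:40 at or before M6 starts 16:40 → clear.
M2: ends 11:20 at or before M6 starts 16:40 → clear.
M5: ends 11:40 at or before M6 starts 16:40 → clear.
M3: ends 16:00 at or before M6 starts 16:40 → clear.
M4: starts 18:00 at or after M6 ends 17:00 → clear.

Yes — the slot is free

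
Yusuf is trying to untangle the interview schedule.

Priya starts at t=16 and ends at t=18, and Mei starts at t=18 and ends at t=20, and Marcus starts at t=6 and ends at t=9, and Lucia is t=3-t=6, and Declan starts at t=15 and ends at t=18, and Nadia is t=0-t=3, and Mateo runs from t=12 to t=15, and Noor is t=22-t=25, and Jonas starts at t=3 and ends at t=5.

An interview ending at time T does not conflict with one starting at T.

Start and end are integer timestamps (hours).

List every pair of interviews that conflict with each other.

Declan & Priya, Jonas & Lucia

Sorted by start: Nadia, Lucia, Jonas, Marcus, Mateo, Declan, Priya, Mei, Noor.
Lucia starts exactly when Nadia ends (back-to-back, no overlap); Nadia is clear from here.
Jonas starts before Lucia ends → Lucia and Jonas overlap.
Marcus starts exactly when Lucia ends (back-to-back, no overlap); Lucia is clear from here.
Marcus starts after Jonas ends; Jonas is clear from here.
Mateo starts after Marcus ends; Marcus is clear from here.
Declan starts exactly when Mateo ends (back-to-back, no overlap); Mateo is clear from here.
Priya starts before Declan ends → Declan and Priya overlap.
Mei starts exactly when Declan ends (back-to-back, no overlap); Declan is clear from here.
Mei starts exactly when Priya ends (back-to-back, no overlap); Priya is clear from here.
Noor starts after Mei ends.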